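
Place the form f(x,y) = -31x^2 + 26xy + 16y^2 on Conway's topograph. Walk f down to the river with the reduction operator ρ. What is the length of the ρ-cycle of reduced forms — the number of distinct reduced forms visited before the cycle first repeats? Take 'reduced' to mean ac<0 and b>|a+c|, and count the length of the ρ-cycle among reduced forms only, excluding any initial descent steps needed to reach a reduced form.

D = 2660, ⌊√D⌋ = 51
river: ρ → (16,38,-19)
river: ρ → (-19,38,16)
river: ρ → (16,26,-31)
river: ρ → (-31,36,11)
river: ρ → (11,30,-40)
river: ρ → (-40,50,1)
river: ρ → (1,50,-40)
river: ρ → (-40,30,11)
river: ρ → (11,36,-31)
river: ρ → (-31,26,16)
ρ-cycle length = 10 (tail of 0 descent steps not counted)

10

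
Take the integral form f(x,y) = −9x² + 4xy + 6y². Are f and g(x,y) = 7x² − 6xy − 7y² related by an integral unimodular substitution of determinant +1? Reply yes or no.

D₁ = 232, D₂ = 232
river cycle of f (length 14): (6, 8, -7), (-7, 6, 7), (7, 8, -6), (-6, 4, 9), (9, 14, -1), (-1, 14, 9), (9, 4, -6), (-6, 8, 7), (7, 6, -7), (-7, 8, 6), … (4 more)
river cycle of g (length 14): (-7, 6, 7), (7, 8, -6), (-6, 4, 9), (9, 14, -1), (-1, 14, 9), (9, 4, -6), (-6, 8, 7), (7, 6, -7), (-7, 8, 6), (6, 4, -9), … (4 more)
cycles coincide ⇒ equivalent

yes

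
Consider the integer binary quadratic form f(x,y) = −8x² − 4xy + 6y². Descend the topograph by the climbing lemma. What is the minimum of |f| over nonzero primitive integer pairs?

descent: ρ → (6,4,-8)  [lands on river]
river: ρ → (-8,12,2)
river: ρ → (2,12,-8)
river: ρ → (-8,4,6)
river: ρ → (6,8,-6)
river: ρ → (-6,4,8)
river: ρ → (8,12,-2)
river: ρ → (-2,12,8)
river: ρ → (8,4,-6)
river: ρ → (-6,8,6)
closes: descent 1, river 10
min |a| on river = 2

2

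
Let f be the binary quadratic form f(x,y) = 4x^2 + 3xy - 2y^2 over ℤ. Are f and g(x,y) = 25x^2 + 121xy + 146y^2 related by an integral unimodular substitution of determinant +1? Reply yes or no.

D₁ = 41, D₂ = 41
river cycle of f (length 10): (-2, 5, 2), (2, 3, -4), (-4, 5, 1), (1, 5, -4), (-4, 3, 2), (2, 5, -2), (-2, 3, 4), (4, 5, -1), (-1, 5, 4), (4, 3, -2)
river cycle of g (length 10): (4, 3, -2), (-2, 5, 2), (2, 3, -4), (-4, 5, 1), (1, 5, -4), (-4, 3, 2), (2, 5, -2), (-2, 3, 4), (4, 5, -1), (-1, 5, 4)
cycles coincide ⇒ equivalent

yes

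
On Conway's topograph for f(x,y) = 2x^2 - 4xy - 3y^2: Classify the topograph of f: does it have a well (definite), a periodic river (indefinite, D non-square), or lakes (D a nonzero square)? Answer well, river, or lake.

D = b²−4ac = (-4)² − 4·2·(-3) = 40
D > 0 non-square ⇒ indefinite ⇒ periodic river

river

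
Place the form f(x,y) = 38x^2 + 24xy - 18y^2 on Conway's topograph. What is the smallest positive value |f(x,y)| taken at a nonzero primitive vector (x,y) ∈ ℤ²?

river: ρ → (-18,48,14)
river: ρ → (14,36,-36)
river: ρ → (-36,36,14)
river: ρ → (14,48,-18)
river: ρ → (-18,24,38)
river: ρ → (38,52,-4)
river: ρ → (-4,52,38)
river: ρ → (38,24,-18)
closes: descent 0, river 8
min |a| on river = 4

4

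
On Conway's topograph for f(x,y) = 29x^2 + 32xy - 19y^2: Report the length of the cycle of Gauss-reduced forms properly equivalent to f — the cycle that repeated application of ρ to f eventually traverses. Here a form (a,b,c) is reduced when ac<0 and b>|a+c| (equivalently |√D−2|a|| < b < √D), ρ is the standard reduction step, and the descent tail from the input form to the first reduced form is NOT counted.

D = 3228, ⌊√D⌋ = 56
river: ρ → (-19,44,17)
river: ρ → (17,24,-39)
river: ρ → (-39,54,2)
river: ρ → (2,54,-39)
river: ρ → (-39,24,17)
river: ρ → (17,44,-19)
river: ρ → (-19,32,29)
river: ρ → (29,26,-22)
river: ρ → (-22,18,33)
river: ρ → (33,48,-7)
river: ρ → (-7,50,26)
river: ρ → (26,54,-3)
river: ρ → (-3,54,26)
river: ρ → (26,50,-7)
river: ρ → (-7,48,33)
river: ρ → (33,18,-22)
river: ρ → (-22,26,29)
river: ρ → (29,32,-19)
ρ-cycle length = 18 (tail of 0 descent steps not counted)

18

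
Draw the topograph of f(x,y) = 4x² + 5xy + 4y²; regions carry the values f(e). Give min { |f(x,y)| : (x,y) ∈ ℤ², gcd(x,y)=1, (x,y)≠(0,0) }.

translate: b→-3 (≡5 mod 8), so (4,5,4)→(4,-3,3)
flip: (4,-3,3)→(3,3,4)
reduced (well bottom): (3,3,4) with a≤c, −a<b≤a
well minimum = a = 3

3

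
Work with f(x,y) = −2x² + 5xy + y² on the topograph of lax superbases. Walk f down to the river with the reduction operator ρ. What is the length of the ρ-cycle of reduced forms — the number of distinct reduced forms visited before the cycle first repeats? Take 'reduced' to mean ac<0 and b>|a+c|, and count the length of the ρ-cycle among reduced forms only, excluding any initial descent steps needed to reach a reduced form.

D = 33, ⌊√D⌋ = 5
river: ρ → (1,5,-2)
river: ρ → (-2,3,3)
river: ρ → (3,3,-2)
river: ρ → (-2,5,1)
ρ-cycle length = 4 (tail of 0 descent steps not counted)

4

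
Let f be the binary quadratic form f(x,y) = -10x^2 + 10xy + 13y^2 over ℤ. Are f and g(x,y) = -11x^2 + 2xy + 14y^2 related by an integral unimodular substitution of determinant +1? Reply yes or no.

D₁ = 620, D₂ = 620
river cycle of f (length 8): (13, 16, -7), (-7, 12, 17), (17, 22, -2), (-2, 22, 17), (17, 12, -7), (-7, 16, 13), (13, 10, -10), (-10, 10, 13)
river cycle of g (length 4): (-11, 24, 1), (1, 24, -11), (-11, 20, 5), (5, 20, -11)
cycles differ ⇒ inequivalent

no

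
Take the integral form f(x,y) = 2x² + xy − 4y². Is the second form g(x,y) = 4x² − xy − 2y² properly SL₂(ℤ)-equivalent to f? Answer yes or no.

D₁ = 33, D₂ = 33
river cycle of f (length 4): (2, 5, -1), (-1, 5, 2), (2, 3, -3), (-3, 3, 2)
river cycle of g (length 4): (-2, 5, 1), (1, 5, -2), (-2, 3, 3), (3, 3, -2)
cycles differ ⇒ inequivalent

no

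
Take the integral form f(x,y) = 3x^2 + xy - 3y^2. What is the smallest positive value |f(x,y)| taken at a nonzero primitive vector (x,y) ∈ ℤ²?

river: ρ → (-3,5,1)
river: ρ → (1,5,-3)
river: ρ → (-3,1,3)
river: ρ → (3,5,-1)
river: ρ → (-1,5,3)
river: ρ → (3,1,-3)
closes: descent 0, river 6
min |a| on river = 1

1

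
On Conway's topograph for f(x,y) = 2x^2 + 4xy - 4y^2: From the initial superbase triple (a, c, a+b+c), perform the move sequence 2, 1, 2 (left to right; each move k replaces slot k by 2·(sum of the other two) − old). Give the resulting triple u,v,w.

start (2,-4,2) = (f(1,0),f(0,1),f(1,1))
replace slot 2: 2·(2+2) − (-4) = 12 → (2,12,2)
replace slot 1: 2·(12+2) − 2 = 26 → (26,12,2)
replace slot 2: 2·(26+2) − 12 = 44 → (26,44,2)

26,44,2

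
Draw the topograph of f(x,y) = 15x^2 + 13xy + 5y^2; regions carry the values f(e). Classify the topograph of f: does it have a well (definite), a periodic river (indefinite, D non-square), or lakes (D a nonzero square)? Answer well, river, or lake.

D = b²−4ac = 13² − 4·15·5 = -131
D < 0 ⇒ definite ⇒ every region one sign ⇒ single well

well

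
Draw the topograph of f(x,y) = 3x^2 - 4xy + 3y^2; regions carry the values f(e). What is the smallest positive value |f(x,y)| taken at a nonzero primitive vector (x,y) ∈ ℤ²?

translate: b→2 (≡-4 mod 6), so (3,-4,3)→(3,2,2)
flip: (3,2,2)→(2,-2,3)
translate: b→2 (≡-2 mod 4), so (2,-2,3)→(2,2,3)
reduced (well bottom): (2,2,3) with a≤c, −a<b≤a
well minimum = a = 2

2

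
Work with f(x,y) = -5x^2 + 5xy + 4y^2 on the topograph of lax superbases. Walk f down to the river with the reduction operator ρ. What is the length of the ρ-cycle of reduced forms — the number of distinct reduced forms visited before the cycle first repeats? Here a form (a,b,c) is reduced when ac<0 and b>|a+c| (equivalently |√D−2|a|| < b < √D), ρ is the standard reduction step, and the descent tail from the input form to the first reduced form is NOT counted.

D = 105, ⌊√D⌋ = 10
river: ρ → (4,3,-6)
river: ρ → (-6,9,1)
river: ρ → (1,9,-6)
river: ρ → (-6,3,4)
river: ρ → (4,5,-5)
river: ρ → (-5,5,4)
ρ-cycle length = 6 (tail of 0 descent steps not counted)

6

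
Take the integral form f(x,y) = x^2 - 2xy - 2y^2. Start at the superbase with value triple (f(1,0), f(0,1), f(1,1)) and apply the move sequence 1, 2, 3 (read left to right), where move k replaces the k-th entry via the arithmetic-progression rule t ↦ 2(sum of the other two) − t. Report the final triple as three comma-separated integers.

start (1,-2,-3) = (f(1,0),f(0,1),f(1,1))
replace slot 1: 2·((-2)+(-3)) − 1 = -11 → (-11,-2,-3)
replace slot 2: 2·((-11)+(-3)) − (-2) = -26 → (-11,-26,-3)
replace slot 3: 2·((-11)+(-26)) − (-3) = -71 → (-11,-26,-71)

-11,-26,-71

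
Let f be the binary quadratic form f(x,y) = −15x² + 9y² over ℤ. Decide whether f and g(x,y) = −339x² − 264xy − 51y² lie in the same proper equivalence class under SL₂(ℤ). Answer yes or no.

D₁ = 540, D₂ = 540
river cycle of f (length 2): (9, 18, -6), (-6, 18, 9)
river cycle of g (length 2): (-6, 18, 9), (9, 18, -6)
cycles coincide ⇒ equivalent

yes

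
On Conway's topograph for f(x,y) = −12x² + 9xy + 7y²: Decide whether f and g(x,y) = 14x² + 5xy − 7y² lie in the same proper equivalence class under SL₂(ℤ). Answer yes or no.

D₁ = 417, D₂ = 417
river cycle of f (length 18): (7, 19, -2), (-2, 17, 16), (16, 15, -3), (-3, 15, 16), (16, 17, -2), (-2, 19, 7), (7, 9, -12), (-12, 15, 4), (4, 17, -8), (-8, 15, 6), … (8 more)
river cycle of g (length 18): (-7, 9, 12), (12, 15, -4), (-4, 17, 8), (8, 15, -6), (-6, 9, 14), (14, 19, -1), (-1, 19, 14), (14, 9, -6), (-6, 15, 8), (8, 17, -4), … (8 more)
cycles differ ⇒ inequivalent

no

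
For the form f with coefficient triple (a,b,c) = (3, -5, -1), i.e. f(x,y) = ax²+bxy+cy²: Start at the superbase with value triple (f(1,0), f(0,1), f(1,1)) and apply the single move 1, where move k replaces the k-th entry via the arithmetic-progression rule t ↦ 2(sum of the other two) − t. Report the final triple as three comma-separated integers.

start (3,-1,-3) = (f(1,0),f(0,1),f(1,1))
replace slot 1: 2·((-1)+(-3)) − 3 = -11 → (-11,-1,-3)

-11,-1,-3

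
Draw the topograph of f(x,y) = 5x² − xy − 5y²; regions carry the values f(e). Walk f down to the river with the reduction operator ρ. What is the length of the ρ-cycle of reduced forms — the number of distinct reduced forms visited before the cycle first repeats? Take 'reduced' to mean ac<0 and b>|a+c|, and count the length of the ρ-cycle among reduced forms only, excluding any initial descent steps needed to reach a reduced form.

D = 101, ⌊√D⌋ = 10
descent: ρ → (-5,1,5)  [lands on river]
river: ρ → (5,9,-1)
river: ρ → (-1,9,5)
river: ρ → (5,1,-5)
river: ρ → (-5,9,1)
river: ρ → (1,9,-5)
ρ-cycle length = 6 (tail of 1 descent step not counted)

6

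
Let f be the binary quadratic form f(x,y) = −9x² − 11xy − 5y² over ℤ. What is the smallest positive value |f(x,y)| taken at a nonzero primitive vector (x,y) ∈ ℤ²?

translate: b→-7 (≡11 mod 18), so (9,11,5)→(9,-7,3)
flip: (9,-7,3)→(3,7,9)
translate: b→1 (≡7 mod 6), so (3,7,9)→(3,1,5)
reduced (well bottom): (3,1,5) with a≤c, −a<b≤a
well minimum |f| = |-3| = 3 (negative-definite)

3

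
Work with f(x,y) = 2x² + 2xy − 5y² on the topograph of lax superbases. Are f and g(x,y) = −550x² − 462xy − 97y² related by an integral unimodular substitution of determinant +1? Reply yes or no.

D₁ = 44, D₂ = 44
river cycle of f (length 2): (2, 6, -1), (-1, 6, 2)
river cycle of g (length 2): (-1, 6, 2), (2, 6, -1)
cycles coincide ⇒ equivalent

yes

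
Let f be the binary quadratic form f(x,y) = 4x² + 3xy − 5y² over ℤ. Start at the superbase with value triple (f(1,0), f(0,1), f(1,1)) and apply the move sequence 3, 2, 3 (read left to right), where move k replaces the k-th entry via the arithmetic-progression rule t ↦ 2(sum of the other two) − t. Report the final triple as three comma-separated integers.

start (4,-5,2) = (f(1,0),f(0,1),f(1,1))
replace slot 3: 2·(4+(-5)) − 2 = -4 → (4,-5,-4)
replace slot 2: 2·(4+(-4)) − (-5) = 5 → (4,5,-4)
replace slot 3: 2·(4+5) − (-4) = 22 → (4,5,22)

4,5,22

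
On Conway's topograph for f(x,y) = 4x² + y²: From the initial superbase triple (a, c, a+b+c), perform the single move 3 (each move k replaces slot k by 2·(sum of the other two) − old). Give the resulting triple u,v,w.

start (4,1,5) = (f(1,0),f(0,1),f(1,1))
replace slot 3: 2·(4+1) − 5 = 5 → (4,1,5)

4,1,5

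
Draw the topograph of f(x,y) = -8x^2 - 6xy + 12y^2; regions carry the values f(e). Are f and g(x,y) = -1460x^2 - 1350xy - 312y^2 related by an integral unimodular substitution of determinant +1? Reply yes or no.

D₁ = 420, D₂ = 420
river cycle of f (length 6): (12, 6, -8), (-8, 10, 10), (10, 10, -8), (-8, 6, 12), (12, 18, -2), (-2, 18, 12)
river cycle of g (length 6): (-8, 10, 10), (10, 10, -8), (-8, 6, 12), (12, 18, -2), (-2, 18, 12), (12, 6, -8)
cycles coincide ⇒ equivalent

yes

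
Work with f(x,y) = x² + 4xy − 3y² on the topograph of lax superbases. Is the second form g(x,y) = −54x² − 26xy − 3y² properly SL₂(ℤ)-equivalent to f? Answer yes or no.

D₁ = 28, D₂ = 28
river cycle of f (length 4): (-3, 2, 2), (2, 2, -3), (-3, 4, 1), (1, 4, -3)
river cycle of g (length 4): (-3, 2, 2), (2, 2, -3), (-3, 4, 1), (1, 4, -3)
cycles coincide ⇒ equivalent

yes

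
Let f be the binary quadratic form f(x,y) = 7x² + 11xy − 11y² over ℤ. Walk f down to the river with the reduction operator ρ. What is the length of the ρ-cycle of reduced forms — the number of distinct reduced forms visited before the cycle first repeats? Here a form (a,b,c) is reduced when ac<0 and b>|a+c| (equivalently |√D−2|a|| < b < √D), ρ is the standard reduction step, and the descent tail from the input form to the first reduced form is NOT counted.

D = 429, ⌊√D⌋ = 20
river: ρ → (-11,11,7)
river: ρ → (7,17,-5)
river: ρ → (-5,13,13)
river: ρ → (13,13,-5)
river: ρ → (-5,17,7)
river: ρ → (7,11,-11)
ρ-cycle length = 6 (tail of 0 descent steps not counted)

6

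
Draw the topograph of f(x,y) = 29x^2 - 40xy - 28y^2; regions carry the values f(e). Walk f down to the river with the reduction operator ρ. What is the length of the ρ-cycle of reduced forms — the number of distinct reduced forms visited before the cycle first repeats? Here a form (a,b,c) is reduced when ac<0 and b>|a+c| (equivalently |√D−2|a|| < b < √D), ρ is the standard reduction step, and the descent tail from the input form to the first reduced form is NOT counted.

D = 4848, ⌊√D⌋ = 69
descent: ρ → (-28,40,29)  [lands on river]
river: ρ → (29,18,-39)
river: ρ → (-39,60,8)
river: ρ → (8,68,-7)
river: ρ → (-7,58,53)
river: ρ → (53,48,-12)
river: ρ → (-12,48,53)
river: ρ → (53,58,-7)
river: ρ → (-7,68,8)
river: ρ → (8,60,-39)
river: ρ → (-39,18,29)
river: ρ → (29,40,-28)
river: ρ → (-28,16,41)
river: ρ → (41,66,-3)
river: ρ → (-3,66,41)
river: ρ → (41,16,-28)
ρ-cycle length = 16 (tail of 1 descent step not counted)

16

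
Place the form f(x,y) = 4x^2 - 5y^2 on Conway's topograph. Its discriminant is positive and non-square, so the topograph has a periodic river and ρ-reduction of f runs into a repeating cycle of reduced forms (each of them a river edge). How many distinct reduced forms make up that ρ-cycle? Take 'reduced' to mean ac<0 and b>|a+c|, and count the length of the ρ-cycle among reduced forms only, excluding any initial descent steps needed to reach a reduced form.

D = 80, ⌊√D⌋ = 8
descent: ρ → (-5,0,4)
descent: ρ → (4,8,-1)  [lands on river]
river: ρ → (-1,8,4)
ρ-cycle length = 2 (tail of 2 descent steps not counted)

2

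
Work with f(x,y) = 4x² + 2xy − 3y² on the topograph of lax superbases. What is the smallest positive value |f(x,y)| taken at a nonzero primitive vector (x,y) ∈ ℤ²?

river: ρ → (-3,4,3)
river: ρ → (3,2,-4)
river: ρ → (-4,6,1)
river: ρ → (1,6,-4)
river: ρ → (-4,2,3)
river: ρ → (3,4,-3)
river: ρ → (-3,2,4)
river: ρ → (4,6,-1)
river: ρ → (-1,6,4)
river: ρ → (4,2,-3)
closes: descent 0, river 10
min |a| on river = 1

1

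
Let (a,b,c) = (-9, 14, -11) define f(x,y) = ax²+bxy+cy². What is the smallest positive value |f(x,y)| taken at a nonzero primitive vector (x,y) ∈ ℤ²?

translate: b→4 (≡-14 mod 18), so (9,-14,11)→(9,4,6)
flip: (9,4,6)→(6,-4,9)
reduced (well bottom): (6,-4,9) with a≤c, −a<b≤a
well minimum |f| = |-6| = 6 (negative-definite)

6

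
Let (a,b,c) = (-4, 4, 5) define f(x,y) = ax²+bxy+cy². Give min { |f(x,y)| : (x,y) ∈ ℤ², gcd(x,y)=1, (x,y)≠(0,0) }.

river: ρ → (5,6,-3)
river: ρ → (-3,6,5)
river: ρ → (5,4,-4)
river: ρ → (-4,4,5)
closes: descent 0, river 4
min |a| on river = 3

3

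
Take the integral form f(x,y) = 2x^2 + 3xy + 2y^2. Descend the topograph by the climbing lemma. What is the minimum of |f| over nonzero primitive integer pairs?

translate: b→-1 (≡3 mod 4), so (2,3,2)→(2,-1,1)
flip: (2,-1,1)→(1,1,2)
reduced (well bottom): (1,1,2) with a≤c, −a<b≤a
well minimum = a = 1

1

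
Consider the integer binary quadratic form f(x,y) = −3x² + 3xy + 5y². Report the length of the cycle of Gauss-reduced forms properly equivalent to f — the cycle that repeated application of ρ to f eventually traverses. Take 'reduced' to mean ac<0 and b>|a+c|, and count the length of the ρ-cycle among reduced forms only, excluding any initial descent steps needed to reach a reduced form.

D = 69, ⌊√D⌋ = 8
river: ρ → (5,7,-1)
river: ρ → (-1,7,5)
river: ρ → (5,3,-3)
river: ρ → (-3,3,5)
ρ-cycle length = 4 (tail of 0 descent steps not counted)

4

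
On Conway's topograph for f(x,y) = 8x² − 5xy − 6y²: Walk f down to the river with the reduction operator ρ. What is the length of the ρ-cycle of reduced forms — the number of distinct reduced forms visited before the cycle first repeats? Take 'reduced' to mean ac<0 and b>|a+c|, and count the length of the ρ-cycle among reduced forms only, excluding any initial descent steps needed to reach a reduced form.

D = 217, ⌊√D⌋ = 14
descent: ρ → (-6,5,8)  [lands on river]
river: ρ → (8,11,-3)
river: ρ → (-3,13,4)
river: ρ → (4,11,-6)
river: ρ → (-6,13,2)
river: ρ → (2,11,-12)
river: ρ → (-12,13,1)
river: ρ → (1,13,-12)
river: ρ → (-12,11,2)
river: ρ → (2,13,-6)
river: ρ → (-6,11,4)
river: ρ → (4,13,-3)
river: ρ → (-3,11,8)
river: ρ → (8,5,-6)
river: ρ → (-6,7,7)
river: ρ → (7,7,-6)
ρ-cycle length = 16 (tail of 1 descent step not counted)

16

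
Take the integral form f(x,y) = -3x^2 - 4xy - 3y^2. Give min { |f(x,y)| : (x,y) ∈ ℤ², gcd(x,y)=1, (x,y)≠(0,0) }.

translate: b→-2 (≡4 mod 6), so (3,4,3)→(3,-2,2)
flip: (3,-2,2)→(2,2,3)
reduced (well bottom): (2,2,3) with a≤c, −a<b≤a
well minimum |f| = |-2| = 2 (negative-definite)

2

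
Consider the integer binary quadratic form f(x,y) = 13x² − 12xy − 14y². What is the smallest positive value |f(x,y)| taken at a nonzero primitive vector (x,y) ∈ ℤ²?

descent: ρ → (-14,12,13)  [lands on river]
river: ρ → (13,14,-13)
river: ρ → (-13,12,14)
river: ρ → (14,16,-11)
river: ρ → (-11,28,2)
river: ρ → (2,28,-11)
river: ρ → (-11,16,14)
river: ρ → (14,12,-13)
river: ρ → (-13,14,13)
river: ρ → (13,12,-14)
river: ρ → (-14,16,11)
river: ρ → (11,28,-2)
river: ρ → (-2,28,11)
river: ρ → (11,16,-14)
closes: descent 1, river 14
min |a| on river = 2

2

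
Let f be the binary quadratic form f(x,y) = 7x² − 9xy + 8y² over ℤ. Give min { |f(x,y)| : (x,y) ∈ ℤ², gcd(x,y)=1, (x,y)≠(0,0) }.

translate: b→5 (≡-9 mod 14), so (7,-9,8)→(7,5,6)
flip: (7,5,6)→(6,-5,7)
reduced (well bottom): (6,-5,7) with a≤c, −a<b≤a
well minimum = a = 6

6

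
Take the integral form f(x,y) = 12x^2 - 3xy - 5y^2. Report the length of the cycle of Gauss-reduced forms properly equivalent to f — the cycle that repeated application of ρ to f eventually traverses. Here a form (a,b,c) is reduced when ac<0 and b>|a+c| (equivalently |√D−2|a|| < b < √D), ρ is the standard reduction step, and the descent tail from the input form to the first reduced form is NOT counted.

D = 249, ⌊√D⌋ = 15
descent: ρ → (-5,13,4)  [lands on river]
river: ρ → (4,11,-8)
river: ρ → (-8,5,7)
river: ρ → (7,9,-6)
river: ρ → (-6,15,1)
river: ρ → (1,15,-6)
river: ρ → (-6,9,7)
river: ρ → (7,5,-8)
river: ρ → (-8,11,4)
river: ρ → (4,13,-5)
river: ρ → (-5,7,10)
river: ρ → (10,13,-2)
river: ρ → (-2,15,3)
river: ρ → (3,15,-2)
river: ρ → (-2,13,10)
river: ρ → (10,7,-5)
ρ-cycle length = 16 (tail of 1 descent step not counted)

16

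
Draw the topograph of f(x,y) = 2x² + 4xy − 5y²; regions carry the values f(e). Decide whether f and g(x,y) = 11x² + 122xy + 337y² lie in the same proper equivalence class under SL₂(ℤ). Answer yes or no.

D₁ = 56, D₂ = 56
river cycle of f (length 4): (-5, 6, 1), (1, 6, -5), (-5, 4, 2), (2, 4, -5)
river cycle of g (length 4): (1, 6, -5), (-5, 4, 2), (2, 4, -5), (-5, 6, 1)
cycles coincide ⇒ equivalent

yes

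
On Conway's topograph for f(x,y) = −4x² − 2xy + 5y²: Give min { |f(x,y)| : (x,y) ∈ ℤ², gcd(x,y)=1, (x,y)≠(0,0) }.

descent: ρ → (5,2,-4)  [lands on river]
river: ρ → (-4,6,3)
river: ρ → (3,6,-4)
river: ρ → (-4,2,5)
river: ρ → (5,8,-1)
river: ρ → (-1,8,5)
closes: descent 1, river 6
min |a| on river = 1

1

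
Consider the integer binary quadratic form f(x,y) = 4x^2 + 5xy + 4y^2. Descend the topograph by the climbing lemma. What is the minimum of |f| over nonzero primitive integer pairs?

translate: b→-3 (≡5 mod 8), so (4,5,4)→(4,-3,3)
flip: (4,-3,3)→(3,3,4)
reduced (well bottom): (3,3,4) with a≤c, −a<b≤a
well minimum = a = 3

3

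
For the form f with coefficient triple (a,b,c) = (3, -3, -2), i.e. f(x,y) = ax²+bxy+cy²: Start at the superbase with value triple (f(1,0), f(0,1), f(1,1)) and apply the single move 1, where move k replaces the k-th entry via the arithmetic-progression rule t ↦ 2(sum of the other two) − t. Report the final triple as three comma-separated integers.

start (3,-2,-2) = (f(1,0),f(0,1),f(1,1))
replace slot 1: 2·((-2)+(-2)) − 3 = -11 → (-11,-2,-2)

-11,-2,-2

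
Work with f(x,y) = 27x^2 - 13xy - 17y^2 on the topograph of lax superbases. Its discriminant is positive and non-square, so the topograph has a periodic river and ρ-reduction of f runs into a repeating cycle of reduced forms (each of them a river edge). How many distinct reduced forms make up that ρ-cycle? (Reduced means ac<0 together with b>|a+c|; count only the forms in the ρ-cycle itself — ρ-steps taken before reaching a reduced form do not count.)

D = 2005, ⌊√D⌋ = 44
descent: ρ → (-17,13,27)  [lands on river]
river: ρ → (27,41,-3)
river: ρ → (-3,43,13)
river: ρ → (13,35,-15)
river: ρ → (-15,25,23)
river: ρ → (23,21,-17)
ρ-cycle length = 6 (tail of 1 descent step not counted)

6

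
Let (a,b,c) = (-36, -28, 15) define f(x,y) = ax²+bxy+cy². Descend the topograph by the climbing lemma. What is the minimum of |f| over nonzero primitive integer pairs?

descent: ρ → (15,28,-36)  [lands on river]
river: ρ → (-36,44,7)
river: ρ → (7,54,-1)
river: ρ → (-1,54,7)
river: ρ → (7,44,-36)
river: ρ → (-36,28,15)
river: ρ → (15,32,-32)
river: ρ → (-32,32,15)
closes: descent 1, river 8
min |a| on river = 1

1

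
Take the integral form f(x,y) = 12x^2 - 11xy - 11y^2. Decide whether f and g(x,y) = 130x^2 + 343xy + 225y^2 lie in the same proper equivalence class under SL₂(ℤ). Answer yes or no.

D₁ = 649, D₂ = 649
river cycle of f (length 34): (-11, 11, 12), (12, 13, -10), (-10, 7, 15), (15, 23, -2), (-2, 25, 3), (3, 23, -10), (-10, 17, 9), (9, 19, -8), (-8, 13, 15), (15, 17, -6), … (24 more)
river cycle of g (length 34): (12, 13, -10), (-10, 7, 15), (15, 23, -2), (-2, 25, 3), (3, 23, -10), (-10, 17, 9), (9, 19, -8), (-8, 13, 15), (15, 17, -6), (-6, 19, 12), … (24 more)
cycles coincide ⇒ equivalent

yes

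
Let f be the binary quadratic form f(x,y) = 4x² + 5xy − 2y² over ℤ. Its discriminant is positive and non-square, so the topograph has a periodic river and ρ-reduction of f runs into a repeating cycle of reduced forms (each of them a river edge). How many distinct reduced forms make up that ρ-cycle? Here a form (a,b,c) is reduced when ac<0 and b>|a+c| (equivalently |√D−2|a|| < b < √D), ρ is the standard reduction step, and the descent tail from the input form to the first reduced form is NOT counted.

D = 57, ⌊√D⌋ = 7
river: ρ → (-2,7,1)
river: ρ → (1,7,-2)
river: ρ → (-2,5,4)
river: ρ → (4,3,-3)
river: ρ → (-3,3,4)
river: ρ → (4,5,-2)
ρ-cycle length = 6 (tail of 0 descent steps not counted)

6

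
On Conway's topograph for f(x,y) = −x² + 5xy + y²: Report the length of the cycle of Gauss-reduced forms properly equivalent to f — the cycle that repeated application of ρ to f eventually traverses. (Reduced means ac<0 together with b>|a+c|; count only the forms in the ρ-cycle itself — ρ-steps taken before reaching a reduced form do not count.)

D = 29, ⌊√D⌋ = 5
river: ρ → (1,5,-1)
river: ρ → (-1,5,1)
ρ-cycle length = 2 (tail of 0 descent steps not counted)

2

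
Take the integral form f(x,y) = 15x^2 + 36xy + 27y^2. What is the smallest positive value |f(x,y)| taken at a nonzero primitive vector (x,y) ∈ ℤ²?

translate: b→6 (≡36 mod 30), so (15,36,27)→(15,6,6)
flip: (15,6,6)→(6,-6,15)
translate: b→6 (≡-6 mod 12), so (6,-6,15)→(6,6,15)
reduced (well bottom): (6,6,15) with a≤c, −a<b≤a
well minimum = a = 6

6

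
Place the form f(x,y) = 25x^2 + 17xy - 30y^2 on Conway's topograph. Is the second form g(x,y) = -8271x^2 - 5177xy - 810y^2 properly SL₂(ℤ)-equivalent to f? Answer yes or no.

D₁ = 3289, D₂ = 3289
river cycle of f (length 44): (-30, 43, 12), (12, 53, -10), (-10, 47, 27), (27, 7, -30), (-30, 53, 4), (4, 51, -43), (-43, 35, 12), (12, 37, -40), (-40, 43, 9), (9, 47, -30), … (34 more)
river cycle of g (length 44): (-30, 43, 12), (12, 53, -10), (-10, 47, 27), (27, 7, -30), (-30, 53, 4), (4, 51, -43), (-43, 35, 12), (12, 37, -40), (-40, 43, 9), (9, 47, -30), … (34 more)
cycles coincide ⇒ equivalent

yes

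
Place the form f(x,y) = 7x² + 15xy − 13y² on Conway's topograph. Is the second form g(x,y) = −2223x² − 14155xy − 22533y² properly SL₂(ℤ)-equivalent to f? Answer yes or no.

D₁ = 589, D₂ = 589
river cycle of f (length 16): (-13, 11, 9), (9, 7, -15), (-15, 23, 1), (1, 23, -15), (-15, 7, 9), (9, 11, -13), (-13, 15, 7), (7, 13, -15), (-15, 17, 5), (5, 23, -3), … (6 more)
river cycle of g (length 16): (-13, 11, 9), (9, 7, -15), (-15, 23, 1), (1, 23, -15), (-15, 7, 9), (9, 11, -13), (-13, 15, 7), (7, 13, -15), (-15, 17, 5), (5, 23, -3), … (6 more)
cycles coincide ⇒ equivalent

yes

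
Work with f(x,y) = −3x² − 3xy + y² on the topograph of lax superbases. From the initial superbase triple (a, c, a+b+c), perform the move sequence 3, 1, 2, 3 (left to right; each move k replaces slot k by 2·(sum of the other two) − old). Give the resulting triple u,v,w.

start (-3,1,-5) = (f(1,0),f(0,1),f(1,1))
replace slot 3: 2·((-3)+1) − (-5) = 1 → (-3,1,1)
replace slot 1: 2·(1+1) − (-3) = 7 → (7,1,1)
replace slot 2: 2·(7+1) − 1 = 15 → (7,15,1)
replace slot 3: 2·(7+15) − 1 = 43 → (7,15,43)

7,15,43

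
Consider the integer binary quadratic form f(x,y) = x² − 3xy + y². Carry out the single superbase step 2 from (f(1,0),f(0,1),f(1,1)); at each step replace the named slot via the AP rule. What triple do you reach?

start (1,1,-1) = (f(1,0),f(0,1),f(1,1))
replace slot 2: 2·(1+(-1)) − 1 = -1 → (1,-1,-1)

1,-1,-1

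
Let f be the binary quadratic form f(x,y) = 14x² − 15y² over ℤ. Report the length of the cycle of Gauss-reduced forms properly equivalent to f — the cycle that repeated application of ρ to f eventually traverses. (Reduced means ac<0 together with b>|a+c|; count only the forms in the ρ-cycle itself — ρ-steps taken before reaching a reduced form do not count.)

D = 840, ⌊√D⌋ = 28
descent: ρ → (-15,0,14)
descent: ρ → (14,28,-1)  [lands on river]
river: ρ → (-1,28,14)
ρ-cycle length = 2 (tail of 2 descent steps not counted)

2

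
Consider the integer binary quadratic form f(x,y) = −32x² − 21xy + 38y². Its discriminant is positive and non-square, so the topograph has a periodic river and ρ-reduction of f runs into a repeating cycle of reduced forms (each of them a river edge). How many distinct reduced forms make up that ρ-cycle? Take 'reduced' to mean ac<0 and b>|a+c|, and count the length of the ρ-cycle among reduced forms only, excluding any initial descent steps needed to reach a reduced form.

D = 5305, ⌊√D⌋ = 72
descent: ρ → (38,21,-32)  [lands on river]
river: ρ → (-32,43,27)
river: ρ → (27,65,-10)
river: ρ → (-10,55,57)
river: ρ → (57,59,-8)
river: ρ → (-8,69,17)
river: ρ → (17,67,-12)
river: ρ → (-12,53,52)
river: ρ → (52,51,-13)
river: ρ → (-13,53,48)
river: ρ → (48,43,-18)
river: ρ → (-18,65,15)
river: ρ → (15,55,-38)
river: ρ → (-38,21,32)
river: ρ → (32,43,-27)
river: ρ → (-27,65,10)
river: ρ → (10,55,-57)
river: ρ → (-57,59,8)
river: ρ → (8,69,-17)
river: ρ → (-17,67,12)
river: ρ → (12,53,-52)
river: ρ → (-52,51,13)
river: ρ → (13,53,-48)
river: ρ → (-48,43,18)
river: ρ → (18,65,-15)
river: ρ → (-15,55,38)
ρ-cycle length = 26 (tail of 1 descent step not counted)

26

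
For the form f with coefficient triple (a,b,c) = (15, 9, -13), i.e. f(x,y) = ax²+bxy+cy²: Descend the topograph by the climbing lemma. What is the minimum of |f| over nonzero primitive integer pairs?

river: ρ → (-13,17,11)
river: ρ → (11,27,-3)
river: ρ → (-3,27,11)
river: ρ → (11,17,-13)
river: ρ → (-13,9,15)
river: ρ → (15,21,-7)
river: ρ → (-7,21,15)
river: ρ → (15,9,-13)
closes: descent 0, river 8
min |a| on river = 3

3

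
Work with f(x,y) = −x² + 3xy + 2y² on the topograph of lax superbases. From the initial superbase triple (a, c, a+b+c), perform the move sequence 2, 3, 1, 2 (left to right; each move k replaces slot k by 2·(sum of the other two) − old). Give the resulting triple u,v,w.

start (-1,2,4) = (f(1,0),f(0,1),f(1,1))
replace slot 2: 2·((-1)+4) − 2 = 4 → (-1,4,4)
replace slot 3: 2·((-1)+4) − 4 = 2 → (-1,4,2)
replace slot 1: 2·(4+2) − (-1) = 13 → (13,4,2)
replace slot 2: 2·(13+2) − 4 = 26 → (13,26,2)

13,26,2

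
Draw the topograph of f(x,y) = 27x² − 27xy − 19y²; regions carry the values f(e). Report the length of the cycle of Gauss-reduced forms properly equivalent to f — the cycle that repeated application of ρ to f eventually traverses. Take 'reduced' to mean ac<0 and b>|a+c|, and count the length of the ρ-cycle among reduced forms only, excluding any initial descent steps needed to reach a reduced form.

D = 2781, ⌊√D⌋ = 52
descent: ρ → (-19,27,27)  [lands on river]
river: ρ → (27,27,-19)
river: ρ → (-19,49,5)
river: ρ → (5,51,-9)
river: ρ → (-9,39,35)
river: ρ → (35,31,-13)
river: ρ → (-13,47,11)
river: ρ → (11,41,-25)
river: ρ → (-25,9,27)
river: ρ → (27,45,-7)
river: ρ → (-7,39,45)
river: ρ → (45,51,-1)
river: ρ → (-1,51,45)
river: ρ → (45,39,-7)
river: ρ → (-7,45,27)
river: ρ → (27,9,-25)
river: ρ → (-25,41,11)
river: ρ → (11,47,-13)
river: ρ → (-13,31,35)
river: ρ → (35,39,-9)
river: ρ → (-9,51,5)
river: ρ → (5,49,-19)
ρ-cycle length = 22 (tail of 1 descent step not counted)

22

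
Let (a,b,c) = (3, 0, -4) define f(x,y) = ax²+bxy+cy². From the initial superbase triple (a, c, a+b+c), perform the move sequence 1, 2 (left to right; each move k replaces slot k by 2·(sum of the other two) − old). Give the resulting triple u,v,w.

start (3,-4,-1) = (f(1,0),f(0,1),f(1,1))
replace slot 1: 2·((-4)+(-1)) − 3 = -13 → (-13,-4,-1)
replace slot 2: 2·((-13)+(-1)) − (-4) = -24 → (-13,-24,-1)

-13,-24,-1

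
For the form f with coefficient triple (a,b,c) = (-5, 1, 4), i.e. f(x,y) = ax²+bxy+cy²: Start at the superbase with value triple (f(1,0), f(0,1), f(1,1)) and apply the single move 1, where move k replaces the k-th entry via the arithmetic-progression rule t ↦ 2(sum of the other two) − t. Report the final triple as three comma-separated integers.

start (-5,4,0) = (f(1,0),f(0,1),f(1,1))
replace slot 1: 2·(4+0) − (-5) = 13 → (13,4,0)

13,4,0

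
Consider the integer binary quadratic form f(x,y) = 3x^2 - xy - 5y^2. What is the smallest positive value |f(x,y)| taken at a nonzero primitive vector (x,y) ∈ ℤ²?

descent: ρ → (-5,1,3)
descent: ρ → (3,5,-3)  [lands on river]
river: ρ → (-3,7,1)
river: ρ → (1,7,-3)
river: ρ → (-3,5,3)
river: ρ → (3,7,-1)
river: ρ → (-1,7,3)
closes: descent 2, river 6
min |a| on river = 1

1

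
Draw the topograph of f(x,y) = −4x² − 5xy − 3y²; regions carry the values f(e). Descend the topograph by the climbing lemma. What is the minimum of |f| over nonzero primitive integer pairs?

translate: b→-3 (≡5 mod 8), so (4,5,3)→(4,-3,2)
flip: (4,-3,2)→(2,3,4)
translate: b→-1 (≡3 mod 4), so (2,3,4)→(2,-1,3)
reduced (well bottom): (2,-1,3) with a≤c, −a<b≤a
well minimum |f| = |-2| = 2 (negative-definite)

2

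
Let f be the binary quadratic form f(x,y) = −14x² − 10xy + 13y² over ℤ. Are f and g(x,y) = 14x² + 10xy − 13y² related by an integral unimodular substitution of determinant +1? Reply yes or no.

D₁ = 828, D₂ = 828
river cycle of f (length 8): (13, 10, -14), (-14, 18, 9), (9, 18, -14), (-14, 10, 13), (13, 16, -11), (-11, 28, 1), (1, 28, -11), (-11, 16, 13)
river cycle of g (length 8): (-13, 16, 11), (11, 28, -1), (-1, 28, 11), (11, 16, -13), (-13, 10, 14), (14, 18, -9), (-9, 18, 14), (14, 10, -13)
cycles differ ⇒ inequivalent

no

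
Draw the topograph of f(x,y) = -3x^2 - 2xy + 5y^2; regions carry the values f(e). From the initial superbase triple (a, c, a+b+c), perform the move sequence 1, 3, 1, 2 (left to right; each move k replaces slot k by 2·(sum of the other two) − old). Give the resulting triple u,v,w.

start (-3,5,0) = (f(1,0),f(0,1),f(1,1))
replace slot 1: 2·(5+0) − (-3) = 13 → (13,5,0)
replace slot 3: 2·(13+5) − 0 = 36 → (13,5,36)
replace slot 1: 2·(5+36) − 13 = 69 → (69,5,36)
replace slot 2: 2·(69+36) − 5 = 205 → (69,205,36)

69,205,36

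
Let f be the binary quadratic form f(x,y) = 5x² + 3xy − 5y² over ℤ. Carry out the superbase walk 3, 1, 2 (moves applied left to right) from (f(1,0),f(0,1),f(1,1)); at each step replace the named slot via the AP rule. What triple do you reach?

start (5,-5,3) = (f(1,0),f(0,1),f(1,1))
replace slot 3: 2·(5+(-5)) − 3 = -3 → (5,-5,-3)
replace slot 1: 2·((-5)+(-3)) − 5 = -21 → (-21,-5,-3)
replace slot 2: 2·((-21)+(-3)) − (-5) = -43 → (-21,-43,-3)

-21,-43,-3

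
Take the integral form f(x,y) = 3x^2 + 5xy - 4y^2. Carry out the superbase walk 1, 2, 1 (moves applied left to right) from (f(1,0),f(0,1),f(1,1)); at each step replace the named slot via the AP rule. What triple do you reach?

start (3,-4,4) = (f(1,0),f(0,1),f(1,1))
replace slot 1: 2·((-4)+4) − 3 = -3 → (-3,-4,4)
replace slot 2: 2·((-3)+4) − (-4) = 6 → (-3,6,4)
replace slot 1: 2·(6+4) − (-3) = 23 → (23,6,4)

23,6,4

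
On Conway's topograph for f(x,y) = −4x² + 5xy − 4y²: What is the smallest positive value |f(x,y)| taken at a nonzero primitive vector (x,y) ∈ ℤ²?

translate: b→3 (≡-5 mod 8), so (4,-5,4)→(4,3,3)
flip: (4,3,3)→(3,-3,4)
translate: b→3 (≡-3 mod 6), so (3,-3,4)→(3,3,4)
reduced (well bottom): (3,3,4) with a≤c, −a<b≤a
well minimum |f| = |-3| = 3 (negative-definite)

3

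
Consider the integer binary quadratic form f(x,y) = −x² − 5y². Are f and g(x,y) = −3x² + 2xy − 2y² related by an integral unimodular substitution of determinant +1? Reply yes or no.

D₁ = -20, D₂ = -20
f is negative-definite; reduce −f:
−f: reduced (well bottom): (1,0,5) with a≤c, −a<b≤a
flip sign back: reduced form of f is (-1,0,-5)
g is negative-definite; reduce −g:
−g: flip: (3,-2,2)→(2,2,3)
−g: reduced (well bottom): (2,2,3) with a≤c, −a<b≤a
flip sign back: reduced form of g is (-2,-2,-3)
reduced forms (-1, 0, -5) vs (-2, -2, -3) ⇒ inequivalent

no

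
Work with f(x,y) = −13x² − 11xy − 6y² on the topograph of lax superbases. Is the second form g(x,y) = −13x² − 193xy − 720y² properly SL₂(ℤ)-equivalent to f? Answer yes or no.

D₁ = -191, D₂ = -191
f is negative-definite; reduce −f:
−f: flip: (13,11,6)→(6,-11,13)
−f: translate: b→1 (≡-11 mod 12), so (6,-11,13)→(6,1,8)
−f: reduced (well bottom): (6,1,8) with a≤c, −a<b≤a
flip sign back: reduced form of f is (-6,-1,-8)
g is negative-definite; reduce −g:
−g: translate: b→11 (≡193 mod 26), so (13,193,720)→(13,11,6)
−g: flip: (13,11,6)→(6,-11,13)
−g: translate: b→1 (≡-11 mod 12), so (6,-11,13)→(6,1,8)
−g: reduced (well bottom): (6,1,8) with a≤c, −a<b≤a
flip sign back: reduced form of g is (-6,-1,-8)
reduced forms (-6, -1, -8) vs (-6, -1, -8) ⇒ equivalent

yes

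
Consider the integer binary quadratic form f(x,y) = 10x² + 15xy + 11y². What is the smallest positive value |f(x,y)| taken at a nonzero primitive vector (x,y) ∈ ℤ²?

translate: b→-5 (≡15 mod 20), so (10,15,11)→(10,-5,6)
flip: (10,-5,6)→(6,5,10)
reduced (well bottom): (6,5,10) with a≤c, −a<b≤a
well minimum = a = 6

6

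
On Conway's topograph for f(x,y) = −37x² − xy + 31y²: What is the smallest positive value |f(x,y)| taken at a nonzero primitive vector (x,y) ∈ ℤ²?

descent: ρ → (31,63,-5)  [lands on river]
river: ρ → (-5,67,5)
river: ρ → (5,63,-31)
river: ρ → (-31,61,7)
river: ρ → (7,65,-13)
river: ρ → (-13,65,7)
river: ρ → (7,61,-31)
river: ρ → (-31,63,5)
river: ρ → (5,67,-5)
river: ρ → (-5,63,31)
river: ρ → (31,61,-7)
river: ρ → (-7,65,13)
river: ρ → (13,65,-7)
river: ρ → (-7,61,31)
closes: descent 1, river 14
min |a| on river = 5

5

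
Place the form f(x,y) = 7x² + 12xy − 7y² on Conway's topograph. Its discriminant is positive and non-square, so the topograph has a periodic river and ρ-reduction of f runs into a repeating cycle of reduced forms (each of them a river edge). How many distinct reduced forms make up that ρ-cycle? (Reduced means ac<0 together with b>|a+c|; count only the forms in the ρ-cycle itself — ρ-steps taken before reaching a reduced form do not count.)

D = 340, ⌊√D⌋ = 18
river: ρ → (-7,16,3)
river: ρ → (3,14,-12)
river: ρ → (-12,10,5)
river: ρ → (5,10,-12)
river: ρ → (-12,14,3)
river: ρ → (3,16,-7)
river: ρ → (-7,12,7)
river: ρ → (7,16,-3)
river: ρ → (-3,14,12)
river: ρ → (12,10,-5)
river: ρ → (-5,10,12)
river: ρ → (12,14,-3)
river: ρ → (-3,16,7)
river: ρ → (7,12,-7)
ρ-cycle length = 14 (tail of 0 descent steps not counted)

14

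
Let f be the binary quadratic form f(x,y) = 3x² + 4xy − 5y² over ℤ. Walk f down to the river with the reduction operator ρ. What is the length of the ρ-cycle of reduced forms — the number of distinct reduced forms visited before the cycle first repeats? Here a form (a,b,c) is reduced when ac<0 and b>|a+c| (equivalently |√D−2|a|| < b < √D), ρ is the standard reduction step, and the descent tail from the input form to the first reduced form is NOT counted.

D = 76, ⌊√D⌋ = 8
river: ρ → (-5,6,2)
river: ρ → (2,6,-5)
river: ρ → (-5,4,3)
river: ρ → (3,8,-1)
river: ρ → (-1,8,3)
river: ρ → (3,4,-5)
ρ-cycle length = 6 (tail of 0 descent steps not counted)

6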